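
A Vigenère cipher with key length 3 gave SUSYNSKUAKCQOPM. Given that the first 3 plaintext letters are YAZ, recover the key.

Subtract each crib letter from the matching ciphertext letter (mod 26):
S(18)−Y(24)=-6≡20 → U
U(20)−A(0)=20 → U
S(18)−Z(25)=-7≡19 → T

UUT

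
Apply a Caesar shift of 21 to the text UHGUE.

U(20): 20+21=41≡15 → P
H(7): 7+21=28≡2 → C
G(6): 6+21=27≡1 → B
U(20): 20+21=41≡15 → P
E(4): 4+21=25 → Z

PCBPZ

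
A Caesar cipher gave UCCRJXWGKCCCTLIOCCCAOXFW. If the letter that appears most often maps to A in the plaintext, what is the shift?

The most frequent ciphertext letter is C (appears 8 times).
C is position 2; A is position 0.
Shift = 2.

2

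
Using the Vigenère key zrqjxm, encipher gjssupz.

faibrby

Repeat the key across the message: zrqjxmz
g(6)+z(25): 31≡5 → f
j(9)+r(17): 26≡0 → a
s(18)+q(16): 34≡8 → i
s(18)+j(9): 27≡1 → b
u(20)+x(23): 43≡17 → r
p(15)+m(12): 27≡1 → b
z(25)+z(25): 50≡24 → y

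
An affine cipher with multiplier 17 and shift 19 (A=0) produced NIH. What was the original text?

The inverse of 17 mod 26 is 23, since 17·23=391≡1. Apply D(y)=23·(y−19) mod 26:
N(13): 23·(13−19)=-138≡18 → S
I(8): 23·(8−19)=-253≡7 → H
H(7): 23·(7−19)=-276≡10 → K

SHK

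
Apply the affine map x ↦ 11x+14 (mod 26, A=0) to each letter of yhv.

y(24): 11·24+14=278≡18 → s
h(7): 11·7+14=91≡13 → n
v(21): 11·21+14=245≡11 → l

snl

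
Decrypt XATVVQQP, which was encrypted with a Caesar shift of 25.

X(23): 23−25=-2≡24 → Y
A(0): 0−25=-25≡1 → B
T(19): 19−25=-6≡20 → U
V(21): 21−25=-4≡22 → W
V(21): 21−25=-4≡22 → W
Q(16): 16−25=-9≡17 → R
Q(16): 16−25=-9≡17 → R
P(15): 15−25=-10≡16 → Q

YBUWWRRQ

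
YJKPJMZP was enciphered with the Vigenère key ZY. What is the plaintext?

ZLLRKOAR

Repeat the key across the ciphertext: ZYZYZYZY
Y(24)−Z(25): -1≡25 → Z
J(9)−Y(24): -15≡11 → L
K(10)−Z(25): -15≡11 → L
P(15)−Y(24): -9≡17 → R
J(9)−Z(25): -16≡10 → K
M(12)−Y(24): -12≡14 → O
Z(25)−Z(25): 0 → A
P(15)−Y(24): -9≡17 → R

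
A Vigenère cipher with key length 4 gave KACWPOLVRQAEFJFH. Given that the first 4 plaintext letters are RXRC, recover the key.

Subtract each crib letter from the matching ciphertext letter (mod 26):
K(10)−R(17)=-7≡19 → T
A(0)−X(23)=-23≡3 → D
C(2)−R(17)=-15≡11 → L
W(22)−C(2)=20 → U

TDLU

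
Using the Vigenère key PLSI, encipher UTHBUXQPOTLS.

JEZJJIIXDEDA

Repeat the key across the message: PLSIPLSIPLSI
U(20)+P(15): 35≡9 → J
T(19)+L(11): 30≡4 → E
H(7)+S(18): 25 → Z
B(1)+I(8): 9 → J
U(20)+P(15): 35≡9 → J
X(23)+L(11): 34≡8 → I
Q(16)+S(18): 34≡8 → I
P(15)+I(8): 23 → X
O(14)+P(15): 29≡3 → D
T(19)+L(11): 30≡4 → E
L(11)+S(18): 29≡3 → D
S(18)+I(8): 26≡0 → A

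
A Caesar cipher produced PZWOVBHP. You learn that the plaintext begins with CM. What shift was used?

From the crib: P(15)−C(2)=13, so the shift is 13.

13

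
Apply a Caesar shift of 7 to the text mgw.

m(12): 12+7=19 → t
g(6): 6+7=13 → n
w(22): 22+7=29≡3 → d

tnd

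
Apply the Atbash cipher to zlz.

z(25) → a(0)
l(11) → o(14)
z(25) → a(0)

aoa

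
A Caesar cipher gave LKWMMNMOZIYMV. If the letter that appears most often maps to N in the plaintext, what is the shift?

The most frequent ciphertext letter is M (appears 4 times).
M is position 12; N is position 13.
Shift = -1≡25.

25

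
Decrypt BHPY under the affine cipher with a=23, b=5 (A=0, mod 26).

The inverse of 23 mod 26 is 17, since 23·17=391≡1. Apply D(y)=17·(y−5) mod 26:
B(1): 17·(1−5)=-68≡10 → K
H(7): 17·(7−5)=34≡8 → I
P(15): 17·(15−5)=170≡14 → O
Y(24): 17·(24−5)=323≡11 → L

KIOL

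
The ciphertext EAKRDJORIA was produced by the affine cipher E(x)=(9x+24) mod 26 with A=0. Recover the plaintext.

The inverse of 9 mod 26 is 3, since 9·3=27≡1. Apply D(y)=3·(y−24) mod 26:
E(4): 3·(4−24)=-60≡18 → S
A(0): 3·(0−24)=-72≡6 → G
K(10): 3·(10−24)=-42≡10 → K
R(17): 3·(17−24)=-21≡5 → F
D(3): 3·(3−24)=-63≡15 → P
J(9): 3·(9−24)=-45≡7 → H
O(14): 3·(14−24)=-30≡22 → W
R(17): 3·(17−24)=-21≡5 → F
I(8): 3·(8−24)=-48≡4 → E
A(0): 3·(0−24)=-72≡6 → G

SGKFPHWFEG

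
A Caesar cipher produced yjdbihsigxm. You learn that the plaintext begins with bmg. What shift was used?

23

From the crib: y(24)−b(1)=23, so the shift is 23.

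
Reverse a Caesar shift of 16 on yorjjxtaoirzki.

iybtthdkysbjus

y(24): 24−16=8 → i
o(14): 14−16=-2≡24 → y
r(17): 17−16=1 → b
j(9): 9−16=-7≡19 → t
j(9): 9−16=-7≡19 → t
x(23): 23−16=7 → h
t(19): 19−16=3 → d
a(0): 0−16=-16≡10 → k
o(14): 14−16=-2≡24 → y
i(8): 8−16=-8≡18 → s
r(17): 17−16=1 → b
z(25): 25−16=9 → j
k(10): 10−16=-6≡20 → u
i(8): 8−16=-8≡18 → s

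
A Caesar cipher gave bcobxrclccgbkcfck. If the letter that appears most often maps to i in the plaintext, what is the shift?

20

The most frequent ciphertext letter is c (appears 6 times).
c is position 2; i is position 8.
Shift = -6≡20.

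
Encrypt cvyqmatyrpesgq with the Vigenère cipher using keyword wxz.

Repeat the key across the message: wxzwxzwxzwxzwx
c(2)+w(22): 24 → y
v(21)+x(23): 44≡18 → s
y(24)+z(25): 49≡23 → x
q(16)+w(22): 38≡12 → m
m(12)+x(23): 35≡9 → j
a(0)+z(25): 25 → z
t(19)+w(22): 41≡15 → p
y(24)+x(23): 47≡21 → v
r(17)+z(25): 42≡16 → q
p(15)+w(22): 37≡11 → l
e(4)+x(23): 27≡1 → b
s(18)+z(25): 43≡17 → r
g(6)+w(22): 28≡2 → c
q(16)+x(23): 39≡13 → n

ysxmjzpvqlbrcn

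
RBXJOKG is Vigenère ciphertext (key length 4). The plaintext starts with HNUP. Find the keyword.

Subtract each crib letter from the matching ciphertext letter (mod 26):
R(17)−H(7)=10 → K
B(1)−N(13)=-12≡14 → O
X(23)−U(20)=3 → D
J(9)−P(15)=-6≡20 → U

KODU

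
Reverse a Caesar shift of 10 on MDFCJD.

CTVSZT

M(12): 12−10=2 → C
D(3): 3−10=-7≡19 → T
F(5): 5−10=-5≡21 → V
C(2): 2−10=-8≡18 → S
J(9): 9−10=-1≡25 → Z
D(3): 3−10=-7≡19 → T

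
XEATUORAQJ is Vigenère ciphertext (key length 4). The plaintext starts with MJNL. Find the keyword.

Subtract each crib letter from the matching ciphertext letter (mod 26):
X(23)−M(12)=11 → L
E(4)−J(9)=-5≡21 → V
A(0)−N(13)=-13≡13 → N
T(19)−L(11)=8 → I

LVNI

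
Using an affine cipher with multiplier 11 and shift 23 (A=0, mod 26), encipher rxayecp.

r(17): 11·17+23=210≡2 → c
x(23): 11·23+23=276≡16 → q
a(0): 11·0+23=23 → x
y(24): 11·24+23=287≡1 → b
e(4): 11·4+23=67≡15 → p
c(2): 11·2+23=45≡19 → t
p(15): 11·15+23=188≡6 → g

cqxbptg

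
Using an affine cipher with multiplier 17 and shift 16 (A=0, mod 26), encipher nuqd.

n(13): 17·13+16=237≡3 → d
u(20): 17·20+16=356≡18 → s
q(16): 17·16+16=288≡2 → c
d(3): 17·3+16=67≡15 → p

dscp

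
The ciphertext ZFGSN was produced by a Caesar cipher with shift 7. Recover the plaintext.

SYZLG

Z(25): 25−7=18 → S
F(5): 5−7=-2≡24 → Y
G(6): 6−7=-1≡25 → Z
S(18): 18−7=11 → L
N(13): 13−7=6 → G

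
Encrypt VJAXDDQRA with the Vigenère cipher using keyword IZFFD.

Repeat the key across the message: IZFFDIZFF
V(21)+I(8): 29≡3 → D
J(9)+Z(25): 34≡8 → I
A(0)+F(5): 5 → F
X(23)+F(5): 28≡2 → C
D(3)+D(3): 6 → G
D(3)+I(8): 11 → L
Q(16)+Z(25): 41≡15 → P
R(17)+F(5): 22 → W
A(0)+F(5): 5 → F

DIFCGLPWF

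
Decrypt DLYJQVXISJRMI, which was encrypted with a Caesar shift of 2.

D(3): 3−2=1 → B
L(11): 11−2=9 → J
Y(24): 24−2=22 → W
J(9): 9−2=7 → H
Q(16): 16−2=14 → O
V(21): 21−2=19 → T
X(23): 23−2=21 → V
I(8): 8−2=6 → G
S(18): 18−2=16 → Q
J(9): 9−2=7 → H
R(17): 17−2=15 → P
M(12): 12−2=10 → K
I(8): 8−2=6 → G

BJWHOTVGQHPKG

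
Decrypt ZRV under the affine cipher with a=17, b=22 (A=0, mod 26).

The inverse of 17 mod 26 is 23, since 17·23=391≡1. Apply D(y)=23·(y−22) mod 26:
Z(25): 23·(25−22)=69≡17 → R
R(17): 23·(17−22)=-115≡15 → P
V(21): 23·(21−22)=-23≡3 → D

RPD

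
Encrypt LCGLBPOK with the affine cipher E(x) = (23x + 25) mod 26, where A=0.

L(11): 23·11+25=278≡18 → S
C(2): 23·2+25=71≡19 → T
G(6): 23·6+25=163≡7 → H
L(11): 23·11+25=278≡18 → S
B(1): 23·1+25=48≡22 → W
P(15): 23·15+25=370≡6 → G
O(14): 23·14+25=347≡9 → J
K(10): 23·10+25=255≡21 → V

STHSWGJV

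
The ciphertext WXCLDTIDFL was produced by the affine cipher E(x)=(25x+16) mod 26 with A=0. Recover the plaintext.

UTOFNXINLF

The inverse of 25 mod 26 is 25, since 25·25=625≡1. Apply D(y)=25·(y−16) mod 26:
W(22): 25·(22−16)=150≡20 → U
X(23): 25·(23−16)=175≡19 → T
C(2): 25·(2−16)=-350≡14 → O
L(11): 25·(11−16)=-125≡5 → F
D(3): 25·(3−16)=-325≡13 → N
T(19): 25·(19−16)=75≡23 → X
I(8): 25·(8−16)=-200≡8 → I
D(3): 25·(3−16)=-325≡13 → N
F(5): 25·(5−16)=-275≡11 → L
L(11): 25·(11−16)=-125≡5 → F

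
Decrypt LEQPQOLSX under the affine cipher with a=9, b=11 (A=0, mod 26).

The inverse of 9 mod 26 is 3, since 9·3=27≡1. Apply D(y)=3·(y−11) mod 26:
L(11): 3·(11−11)=0 → A
E(4): 3·(4−11)=-21≡5 → F
Q(16): 3·(16−11)=15 → P
P(15): 3·(15−11)=12 → M
Q(16): 3·(16−11)=15 → P
O(14): 3·(14−11)=9 → J
L(11): 3·(11−11)=0 → A
S(18): 3·(18−11)=21 → V
X(23): 3·(23−11)=36≡10 → K

AFPMPJAVK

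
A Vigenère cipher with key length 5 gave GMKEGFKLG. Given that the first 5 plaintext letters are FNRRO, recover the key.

Subtract each crib letter from the matching ciphertext letter (mod 26):
G(6)−F(5)=1 → B
M(12)−N(13)=-1≡25 → Z
K(10)−R(17)=-7≡19 → T
E(4)−R(17)=-13≡13 → N
G(6)−O(14)=-8≡18 → S

BZTNS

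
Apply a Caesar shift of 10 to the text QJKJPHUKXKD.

Q(16): 16+10=26≡0 → A
J(9): 9+10=19 → T
K(10): 10+10=20 → U
J(9): 9+10=19 → T
P(15): 15+10=25 → Z
H(7): 7+10=17 → R
U(20): 20+10=30≡4 → E
K(10): 10+10=20 → U
X(23): 23+10=33≡7 → H
K(10): 10+10=20 → U
D(3): 3+10=13 → N

ATUTZREUHUN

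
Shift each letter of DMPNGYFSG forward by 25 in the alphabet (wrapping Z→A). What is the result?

CLOMFXERF

D(3): 3+25=28≡2 → C
M(12): 12+25=37≡11 → L
P(15): 15+25=40≡14 → O
N(13): 13+25=38≡12 → M
G(6): 6+25=31≡5 → F
Y(24): 24+25=49≡23 → X
F(5): 5+25=30≡4 → E
S(18): 18+25=43≡17 → R
G(6): 6+25=31≡5 → F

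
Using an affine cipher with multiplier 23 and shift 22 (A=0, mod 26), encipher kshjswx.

k(10): 23·10+22=252≡18 → s
s(18): 23·18+22=436≡20 → u
h(7): 23·7+22=183≡1 → b
j(9): 23·9+22=229≡21 → v
s(18): 23·18+22=436≡20 → u
w(22): 23·22+22=528≡8 → i
x(23): 23·23+22=551≡5 → f

subvuif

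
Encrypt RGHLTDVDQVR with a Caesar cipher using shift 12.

R(17): 17+12=29≡3 → D
G(6): 6+12=18 → S
H(7): 7+12=19 → T
L(11): 11+12=23 → X
T(19): 19+12=31≡5 → F
D(3): 3+12=15 → P
V(21): 21+12=33≡7 → H
D(3): 3+12=15 → P
Q(16): 16+12=28≡2 → C
V(21): 21+12=33≡7 → H
R(17): 17+12=29≡3 → D

DSTXFPHPCHD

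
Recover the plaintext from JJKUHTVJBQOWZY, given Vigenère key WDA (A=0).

Repeat the key across the ciphertext: WDAWDAWDAWDAWD
J(9)−W(22): -13≡13 → N
J(9)−D(3): 6 → G
K(10)−A(0): 10 → K
U(20)−W(22): -2≡24 → Y
H(7)−D(3): 4 → E
T(19)−A(0): 19 → T
V(21)−W(22): -1≡25 → Z
J(9)−D(3): 6 → G
B(1)−A(0): 1 → B
Q(16)−W(22): -6≡20 → U
O(14)−D(3): 11 → L
W(22)−A(0): 22 → W
Z(25)−W(22): 3 → D
Y(24)−D(3): 21 → V

NGKYETZGBULWDV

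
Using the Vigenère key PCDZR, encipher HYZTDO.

Repeat the key across the message: PCDZRP
H(7)+P(15): 22 → W
Y(24)+C(2): 26≡0 → A
Z(25)+D(3): 28≡2 → C
T(19)+Z(25): 44≡18 → S
D(3)+R(17): 20 → U
O(14)+P(15): 29≡3 → D

WACSUD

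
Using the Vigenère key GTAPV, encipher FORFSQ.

Repeat the key across the message: GTAPVG
F(5)+G(6): 11 → L
O(14)+T(19): 33≡7 → H
R(17)+A(0): 17 → R
F(5)+P(15): 20 → U
S(18)+V(21): 39≡13 → N
Q(16)+G(6): 22 → W

LHRUNW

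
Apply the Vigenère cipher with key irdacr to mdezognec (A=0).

uuhzqxvvf

Repeat the key across the message: irdacrird
m(12)+i(8): 20 → u
d(3)+r(17): 20 → u
e(4)+d(3): 7 → h
z(25)+a(0): 25 → z
o(14)+c(2): 16 → q
g(6)+r(17): 23 → x
n(13)+i(8): 21 → v
e(4)+r(17): 21 → v
c(2)+d(3): 5 → f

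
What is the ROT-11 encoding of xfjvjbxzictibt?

iqugumiktnetme

x(23): 23+11=34≡8 → i
f(5): 5+11=16 → q
j(9): 9+11=20 → u
v(21): 21+11=32≡6 → g
j(9): 9+11=20 → u
b(1): 1+11=12 → m
x(23): 23+11=34≡8 → i
z(25): 25+11=36≡10 → k
i(8): 8+11=19 → t
c(2): 2+11=13 → n
t(19): 19+11=30≡4 → e
i(8): 8+11=19 → t
b(1): 1+11=12 → m
t(19): 19+11=30≡4 → e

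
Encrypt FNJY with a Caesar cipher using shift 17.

F(5): 5+17=22 → W
N(13): 13+17=30≡4 → E
J(9): 9+17=26≡0 → A
Y(24): 24+17=41≡15 → P

WEAP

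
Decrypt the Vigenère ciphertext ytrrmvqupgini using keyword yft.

aoythcspwiduk

Repeat the key across the ciphertext: yftyftyftyfty
y(24)−y(24): 0 → a
t(19)−f(5): 14 → o
r(17)−t(19): -2≡24 → y
r(17)−y(24): -7≡19 → t
m(12)−f(5): 7 → h
v(21)−t(19): 2 → c
q(16)−y(24): -8≡18 → s
u(20)−f(5): 15 → p
p(15)−t(19): -4≡22 → w
g(6)−y(24): -18≡8 → i
i(8)−f(5): 3 → d
n(13)−t(19): -6≡20 → u
i(8)−y(24): -16≡10 → k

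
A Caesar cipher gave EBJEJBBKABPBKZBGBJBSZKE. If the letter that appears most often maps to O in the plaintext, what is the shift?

The most frequent ciphertext letter is B (appears 8 times).
B is position 1; O is position 14.
Shift = -13≡13.

13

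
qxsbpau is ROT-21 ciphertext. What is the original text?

q(16): 16−21=-5≡21 → v
x(23): 23−21=2 → c
s(18): 18−21=-3≡23 → x
b(1): 1−21=-20≡6 → g
p(15): 15−21=-6≡20 → u
a(0): 0−21=-21≡5 → f
u(20): 20−21=-1≡25 → z

vcxgufz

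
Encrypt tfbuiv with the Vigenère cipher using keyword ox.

hcprws

Repeat the key across the message: oxoxox
t(19)+o(14): 33≡7 → h
f(5)+x(23): 28≡2 → c
b(1)+o(14): 15 → p
u(20)+x(23): 43≡17 → r
i(8)+o(14): 22 → w
v(21)+x(23): 44≡18 → s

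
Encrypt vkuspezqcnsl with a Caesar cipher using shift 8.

v(21): 21+8=29≡3 → d
k(10): 10+8=18 → s
u(20): 20+8=28≡2 → c
s(18): 18+8=26≡0 → a
p(15): 15+8=23 → x
e(4): 4+8=12 → m
z(25): 25+8=33≡7 → h
q(16): 16+8=24 → y
c(2): 2+8=10 → k
n(13): 13+8=21 → v
s(18): 18+8=26≡0 → a
l(11): 11+8=19 → t

dscaxmhykvat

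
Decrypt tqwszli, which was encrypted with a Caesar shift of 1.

spvrykh

t(19): 19−1=18 → s
q(16): 16−1=15 → p
w(22): 22−1=21 → v
s(18): 18−1=17 → r
z(25): 25−1=24 → y
l(11): 11−1=10 → k
i(8): 8−1=7 → h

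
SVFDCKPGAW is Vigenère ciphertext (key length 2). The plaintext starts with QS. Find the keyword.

Subtract each crib letter from the matching ciphertext letter (mod 26):
S(18)−Q(16)=2 → C
V(21)−S(18)=3 → D

CD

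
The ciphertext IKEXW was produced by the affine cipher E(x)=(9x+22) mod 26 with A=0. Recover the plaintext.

KQYDA

The inverse of 9 mod 26 is 3, since 9·3=27≡1. Apply D(y)=3·(y−22) mod 26:
I(8): 3·(8−22)=-42≡10 → K
K(10): 3·(10−22)=-36≡16 → Q
E(4): 3·(4−22)=-54≡24 → Y
X(23): 3·(23−22)=3 → D
W(22): 3·(22−22)=0 → A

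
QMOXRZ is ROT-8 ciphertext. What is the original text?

Q(16): 16−8=8 → I
M(12): 12−8=4 → E
O(14): 14−8=6 → G
X(23): 23−8=15 → P
R(17): 17−8=9 → J
Z(25): 25−8=17 → R

IEGPJR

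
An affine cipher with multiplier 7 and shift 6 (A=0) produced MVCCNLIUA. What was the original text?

MRSSBXECO

The inverse of 7 mod 26 is 15, since 7·15=105≡1. Apply D(y)=15·(y−6) mod 26:
M(12): 15·(12−6)=90≡12 → M
V(21): 15·(21−6)=225≡17 → R
C(2): 15·(2−6)=-60≡18 → S
C(2): 15·(2−6)=-60≡18 → S
N(13): 15·(13−6)=105≡1 → B
L(11): 15·(11−6)=75≡23 → X
I(8): 15·(8−6)=30≡4 → E
U(20): 15·(20−6)=210≡2 → C
A(0): 15·(0−6)=-90≡14 → O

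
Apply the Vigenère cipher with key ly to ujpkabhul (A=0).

fhailzssw

Repeat the key across the message: lylylylyl
u(20)+l(11): 31≡5 → f
j(9)+y(24): 33≡7 → h
p(15)+l(11): 26≡0 → a
k(10)+y(24): 34≡8 → i
a(0)+l(11): 11 → l
b(1)+y(24): 25 → z
h(7)+l(11): 18 → s
u(20)+y(24): 44≡18 → s
l(11)+l(11): 22 → w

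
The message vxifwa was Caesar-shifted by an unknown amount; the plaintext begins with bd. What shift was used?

20

From the crib: v(21)−b(1)=20, so the shift is 20.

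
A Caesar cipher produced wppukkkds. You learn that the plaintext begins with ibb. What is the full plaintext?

From the crib: w(22)−i(8)=14, so the shift is 14.
Subtract 14 from each ciphertext letter:
w(22): 22−14=8 → i
p(15): 15−14=1 → b
p(15): 15−14=1 → b
u(20): 20−14=6 → g
k(10): 10−14=-4≡22 → w
k(10): 10−14=-4≡22 → w
k(10): 10−14=-4≡22 → w
d(3): 3−14=-11≡15 → p
s(18): 18−14=4 → e

ibbgwwwpe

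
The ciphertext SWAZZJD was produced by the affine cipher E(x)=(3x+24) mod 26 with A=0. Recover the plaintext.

YISJJVT

The inverse of 3 mod 26 is 9, since 3·9=27≡1. Apply D(y)=9·(y−24) mod 26:
S(18): 9·(18−24)=-54≡24 → Y
W(22): 9·(22−24)=-18≡8 → I
A(0): 9·(0−24)=-216≡18 → S
Z(25): 9·(25−24)=9 → J
Z(25): 9·(25−24)=9 → J
J(9): 9·(9−24)=-135≡21 → V
D(3): 9·(3−24)=-189≡19 → T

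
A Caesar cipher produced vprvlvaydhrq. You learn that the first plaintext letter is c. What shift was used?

19

From the crib: v(21)−c(2)=19, so the shift is 19.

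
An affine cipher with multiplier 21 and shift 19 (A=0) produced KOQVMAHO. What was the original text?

The inverse of 21 mod 26 is 5, since 21·5=105≡1. Apply D(y)=5·(y−19) mod 26:
K(10): 5·(10−19)=-45≡7 → H
O(14): 5·(14−19)=-25≡1 → B
Q(16): 5·(16−19)=-15≡11 → L
V(21): 5·(21−19)=10 → K
M(12): 5·(12−19)=-35≡17 → R
A(0): 5·(0−19)=-95≡9 → J
H(7): 5·(7−19)=-60≡18 → S
O(14): 5·(14−19)=-25≡1 → B

HBLKRJSB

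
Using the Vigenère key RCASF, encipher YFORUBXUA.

PHOJZSZUS

Repeat the key across the message: RCASFRCAS
Y(24)+R(17): 41≡15 → P
F(5)+C(2): 7 → H
O(14)+A(0): 14 → O
R(17)+S(18): 35≡9 → J
U(20)+F(5): 25 → Z
B(1)+R(17): 18 → S
X(23)+C(2): 25 → Z
U(20)+A(0): 20 → U
A(0)+S(18): 18 → S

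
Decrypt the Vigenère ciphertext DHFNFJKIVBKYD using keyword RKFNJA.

MXAAWJTYQOBYM

Repeat the key across the ciphertext: RKFNJARKFNJAR
D(3)−R(17): -14≡12 → M
H(7)−K(10): -3≡23 → X
F(5)−F(5): 0 → A
N(13)−N(13): 0 → A
F(5)−J(9): -4≡22 → W
J(9)−A(0): 9 → J
K(10)−R(17): -7≡19 → T
I(8)−K(10): -2≡24 → Y
V(21)−F(5): 16 → Q
B(1)−N(13): -12≡14 → O
K(10)−J(9): 1 → B
Y(24)−A(0): 24 → Y
D(3)−R(17): -14≡12 → M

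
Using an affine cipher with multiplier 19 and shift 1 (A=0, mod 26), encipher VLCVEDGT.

KCNKZGLY

V(21): 19·21+1=400≡10 → K
L(11): 19·11+1=210≡2 → C
C(2): 19·2+1=39≡13 → N
V(21): 19·21+1=400≡10 → K
E(4): 19·4+1=77≡25 → Z
D(3): 19·3+1=58≡6 → G
G(6): 19·6+1=115≡11 → L
T(19): 19·19+1=362≡24 → Y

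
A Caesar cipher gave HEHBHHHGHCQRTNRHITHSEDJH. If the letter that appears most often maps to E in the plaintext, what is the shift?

3

The most frequent ciphertext letter is H (appears 9 times).
H is position 7; E is position 4.
Shift = 3.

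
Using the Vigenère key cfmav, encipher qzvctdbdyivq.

sehcofgpydxv

Repeat the key across the message: cfmavcfmavcf
q(16)+c(2): 18 → s
z(25)+f(5): 30≡4 → e
v(21)+m(12): 33≡7 → h
c(2)+a(0): 2 → c
t(19)+v(21): 40≡14 → o
d(3)+c(2): 5 → f
b(1)+f(5): 6 → g
d(3)+m(12): 15 → p
y(24)+a(0): 24 → y
i(8)+v(21): 29≡3 → d
v(21)+c(2): 23 → x
q(16)+f(5): 21 → v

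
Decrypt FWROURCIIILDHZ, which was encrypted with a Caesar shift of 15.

QHCZFCNTTTWOSK

F(5): 5−15=-10≡16 → Q
W(22): 22−15=7 → H
R(17): 17−15=2 → C
O(14): 14−15=-1≡25 → Z
U(20): 20−15=5 → F
R(17): 17−15=2 → C
C(2): 2−15=-13≡13 → N
I(8): 8−15=-7≡19 → T
I(8): 8−15=-7≡19 → T
I(8): 8−15=-7≡19 → T
L(11): 11−15=-4≡22 → W
D(3): 3−15=-12≡14 → O
H(7): 7−15=-8≡18 → S
Z(25): 25−15=10 → K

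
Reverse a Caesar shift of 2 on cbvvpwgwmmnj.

c(2): 2−2=0 → a
b(1): 1−2=-1≡25 → z
v(21): 21−2=19 → t
v(21): 21−2=19 → t
p(15): 15−2=13 → n
w(22): 22−2=20 → u
g(6): 6−2=4 → e
w(22): 22−2=20 → u
m(12): 12−2=10 → k
m(12): 12−2=10 → k
n(13): 13−2=11 → l
j(9): 9−2=7 → h

azttnueukklh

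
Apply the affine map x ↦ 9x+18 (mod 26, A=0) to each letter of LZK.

NJE

L(11): 9·11+18=117≡13 → N
Z(25): 9·25+18=243≡9 → J
K(10): 9·10+18=108≡4 → E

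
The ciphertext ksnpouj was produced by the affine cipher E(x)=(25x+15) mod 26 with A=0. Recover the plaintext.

The inverse of 25 mod 26 is 25, since 25·25=625≡1. Apply D(y)=25·(y−15) mod 26:
k(10): 25·(10−15)=-125≡5 → f
s(18): 25·(18−15)=75≡23 → x
n(13): 25·(13−15)=-50≡2 → c
p(15): 25·(15−15)=0 → a
o(14): 25·(14−15)=-25≡1 → b
u(20): 25·(20−15)=125≡21 → v
j(9): 25·(9−15)=-150≡6 → g

fxcabvg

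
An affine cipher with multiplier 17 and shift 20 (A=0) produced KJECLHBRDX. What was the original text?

EHWCBNFJZR

The inverse of 17 mod 26 is 23, since 17·23=391≡1. Apply D(y)=23·(y−20) mod 26:
K(10): 23·(10−20)=-230≡4 → E
J(9): 23·(9−20)=-253≡7 → H
E(4): 23·(4−20)=-368≡22 → W
C(2): 23·(2−20)=-414≡2 → C
L(11): 23·(11−20)=-207≡1 → B
H(7): 23·(7−20)=-299≡13 → N
B(1): 23·(1−20)=-437≡5 → F
R(17): 23·(17−20)=-69≡9 → J
D(3): 23·(3−20)=-391≡25 → Z
X(23): 23·(23−20)=69≡17 → R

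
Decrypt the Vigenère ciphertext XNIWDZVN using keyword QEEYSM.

HJEYLNFJ

Repeat the key across the ciphertext: QEEYSMQE
X(23)−Q(16): 7 → H
N(13)−E(4): 9 → J
I(8)−E(4): 4 → E
W(22)−Y(24): -2≡24 → Y
D(3)−S(18): -15≡11 → L
Z(25)−M(12): 13 → N
V(21)−Q(16): 5 → F
N(13)−E(4): 9 → J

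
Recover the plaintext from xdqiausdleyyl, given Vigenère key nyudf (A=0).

Repeat the key across the ciphertext: nyudfnyudfnyu
x(23)−n(13): 10 → k
d(3)−y(24): -21≡5 → f
q(16)−u(20): -4≡22 → w
i(8)−d(3): 5 → f
a(0)−f(5): -5≡21 → v
u(20)−n(13): 7 → h
s(18)−y(24): -6≡20 → u
d(3)−u(20): -17≡9 → j
l(11)−d(3): 8 → i
e(4)−f(5): -1≡25 → z
y(24)−n(13): 11 → l
y(24)−y(24): 0 → a
l(11)−u(20): -9≡17 → r

kfwfvhujizlar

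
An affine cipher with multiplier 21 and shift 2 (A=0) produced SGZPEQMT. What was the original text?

CULNKSYH

The inverse of 21 mod 26 is 5, since 21·5=105≡1. Apply D(y)=5·(y−2) mod 26:
S(18): 5·(18−2)=80≡2 → C
G(6): 5·(6−2)=20 → U
Z(25): 5·(25−2)=115≡11 → L
P(15): 5·(15−2)=65≡13 → N
E(4): 5·(4−2)=10 → K
Q(16): 5·(16−2)=70≡18 → S
M(12): 5·(12−2)=50≡24 → Y
T(19): 5·(19−2)=85≡7 → H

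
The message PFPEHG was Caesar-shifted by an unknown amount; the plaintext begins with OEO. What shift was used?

From the crib: P(15)−O(14)=1, so the shift is 1.

1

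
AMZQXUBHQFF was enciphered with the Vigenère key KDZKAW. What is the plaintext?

Repeat the key across the ciphertext: KDZKAWKDZKA
A(0)−K(10): -10≡16 → Q
M(12)−D(3): 9 → J
Z(25)−Z(25): 0 → A
Q(16)−K(10): 6 → G
X(23)−A(0): 23 → X
U(20)−W(22): -2≡24 → Y
B(1)−K(10): -9≡17 → R
H(7)−D(3): 4 → E
Q(16)−Z(25): -9≡17 → R
F(5)−K(10): -5≡21 → V
F(5)−A(0): 5 → F

QJAGXYRERVF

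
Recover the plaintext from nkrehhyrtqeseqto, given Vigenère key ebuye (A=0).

jjxgddxxvmarkspk

Repeat the key across the ciphertext: ebuyeebuyeebuyee
n(13)−e(4): 9 → j
k(10)−b(1): 9 → j
r(17)−u(20): -3≡23 → x
e(4)−y(24): -20≡6 → g
h(7)−e(4): 3 → d
h(7)−e(4): 3 → d
y(24)−b(1): 23 → x
r(17)−u(20): -3≡23 → x
t(19)−y(24): -5≡21 → v
q(16)−e(4): 12 → m
e(4)−e(4): 0 → a
s(18)−b(1): 17 → r
e(4)−u(20): -16≡10 → k
q(16)−y(24): -8≡18 → s
t(19)−e(4): 15 → p
o(14)−e(4): 10 → k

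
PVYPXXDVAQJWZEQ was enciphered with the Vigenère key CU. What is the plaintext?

Repeat the key across the ciphertext: CUCUCUCUCUCUCUC
P(15)−C(2): 13 → N
V(21)−U(20): 1 → B
Y(24)−C(2): 22 → W
P(15)−U(20): -5≡21 → V
X(23)−C(2): 21 → V
X(23)−U(20): 3 → D
D(3)−C(2): 1 → B
V(21)−U(20): 1 → B
A(0)−C(2): -2≡24 → Y
Q(16)−U(20): -4≡22 → W
J(9)−C(2): 7 → H
W(22)−U(20): 2 → C
Z(25)−C(2): 23 → X
E(4)−U(20): -16≡10 → K
Q(16)−C(2): 14 → O

NBWVVDBBYWHCXKO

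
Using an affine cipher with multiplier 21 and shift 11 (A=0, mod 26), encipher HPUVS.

COPKZ

H(7): 21·7+11=158≡2 → C
P(15): 21·15+11=326≡14 → O
U(20): 21·20+11=431≡15 → P
V(21): 21·21+11=452≡10 → K
S(18): 21·18+11=389≡25 → Z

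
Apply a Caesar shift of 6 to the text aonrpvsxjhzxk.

a(0): 0+6=6 → g
o(14): 14+6=20 → u
n(13): 13+6=19 → t
r(17): 17+6=23 → x
p(15): 15+6=21 → v
v(21): 21+6=27≡1 → b
s(18): 18+6=24 → y
x(23): 23+6=29≡3 → d
j(9): 9+6=15 → p
h(7): 7+6=13 → n
z(25): 25+6=31≡5 → f
x(23): 23+6=29≡3 → d
k(10): 10+6=16 → q

gutxvbydpnfdq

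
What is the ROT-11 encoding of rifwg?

ctqhr

r(17): 17+11=28≡2 → c
i(8): 8+11=19 → t
f(5): 5+11=16 → q
w(22): 22+11=33≡7 → h
g(6): 6+11=17 → r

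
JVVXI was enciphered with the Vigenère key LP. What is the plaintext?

Repeat the key across the ciphertext: LPLPL
J(9)−L(11): -2≡24 → Y
V(21)−P(15): 6 → G
V(21)−L(11): 10 → K
X(23)−P(15): 8 → I
I(8)−L(11): -3≡23 → X

YGKIX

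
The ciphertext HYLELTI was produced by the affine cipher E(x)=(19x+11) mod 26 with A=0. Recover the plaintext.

The inverse of 19 mod 26 is 11, since 19·11=209≡1. Apply D(y)=11·(y−11) mod 26:
H(7): 11·(7−11)=-44≡8 → I
Y(24): 11·(24−11)=143≡13 → N
L(11): 11·(11−11)=0 → A
E(4): 11·(4−11)=-77≡1 → B
L(11): 11·(11−11)=0 → A
T(19): 11·(19−11)=88≡10 → K
I(8): 11·(8−11)=-33≡19 → T

INABAKT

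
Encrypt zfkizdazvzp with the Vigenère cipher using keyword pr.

owzzoupqkqe

Repeat the key across the message: prprprprprp
z(25)+p(15): 40≡14 → o
f(5)+r(17): 22 → w
k(10)+p(15): 25 → z
i(8)+r(17): 25 → z
z(25)+p(15): 40≡14 → o
d(3)+r(17): 20 → u
a(0)+p(15): 15 → p
z(25)+r(17): 42≡16 → q
v(21)+p(15): 36≡10 → k
z(25)+r(17): 42≡16 → q
p(15)+p(15): 30≡4 → e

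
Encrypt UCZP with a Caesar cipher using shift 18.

MURH

U(20): 20+18=38≡12 → M
C(2): 2+18=20 → U
Z(25): 25+18=43≡17 → R
P(15): 15+18=33≡7 → H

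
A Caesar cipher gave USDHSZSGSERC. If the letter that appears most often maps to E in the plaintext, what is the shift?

14

The most frequent ciphertext letter is S (appears 4 times).
S is position 18; E is position 4.
Shift = 14.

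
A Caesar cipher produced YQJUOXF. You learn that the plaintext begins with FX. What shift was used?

From the crib: Y(24)−F(5)=19, so the shift is 19.

19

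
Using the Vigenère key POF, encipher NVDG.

Repeat the key across the message: POFP
N(13)+P(15): 28≡2 → C
V(21)+O(14): 35≡9 → J
D(3)+F(5): 8 → I
G(6)+P(15): 21 → V

CJIV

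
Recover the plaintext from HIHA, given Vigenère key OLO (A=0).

Repeat the key across the ciphertext: OLOO
H(7)−O(14): -7≡19 → T
I(8)−L(11): -3≡23 → X
H(7)−O(14): -7≡19 → T
A(0)−O(14): -14≡12 → M

TXTM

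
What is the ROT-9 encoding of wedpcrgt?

w(22): 22+9=31≡5 → f
e(4): 4+9=13 → n
d(3): 3+9=12 → m
p(15): 15+9=24 → y
c(2): 2+9=11 → l
r(17): 17+9=26≡0 → a
g(6): 6+9=15 → p
t(19): 19+9=28≡2 → c

fnmylapc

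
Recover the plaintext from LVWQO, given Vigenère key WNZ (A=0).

Repeat the key across the ciphertext: WNZWN
L(11)−W(22): -11≡15 → P
V(21)−N(13): 8 → I
W(22)−Z(25): -3≡23 → X
Q(16)−W(22): -6≡20 → U
O(14)−N(13): 1 → B

PIXUB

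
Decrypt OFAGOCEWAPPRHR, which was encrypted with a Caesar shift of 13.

BSNTBPRJNCCEUE

O(14): 14−13=1 → B
F(5): 5−13=-8≡18 → S
A(0): 0−13=-13≡13 → N
G(6): 6−13=-7≡19 → T
O(14): 14−13=1 → B
C(2): 2−13=-11≡15 → P
E(4): 4−13=-9≡17 → R
W(22): 22−13=9 → J
A(0): 0−13=-13≡13 → N
P(15): 15−13=2 → C
P(15): 15−13=2 → C
R(17): 17−13=4 → E
H(7): 7−13=-6≡20 → U
R(17): 17−13=4 → E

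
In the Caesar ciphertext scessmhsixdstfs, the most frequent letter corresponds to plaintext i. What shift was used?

The most frequent ciphertext letter is s (appears 6 times).
s is position 18; i is position 8.
Shift = 10.

10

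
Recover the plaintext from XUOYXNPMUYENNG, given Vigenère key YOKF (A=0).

ZGETZZFHWKUIPS

Repeat the key across the ciphertext: YOKFYOKFYOKFYO
X(23)−Y(24): -1≡25 → Z
U(20)−O(14): 6 → G
O(14)−K(10): 4 → E
Y(24)−F(5): 19 → T
X(23)−Y(24): -1≡25 → Z
N(13)−O(14): -1≡25 → Z
P(15)−K(10): 5 → F
M(12)−F(5): 7 → H
U(20)−Y(24): -4≡22 → W
Y(24)−O(14): 10 → K
E(4)−K(10): -6≡20 → U
N(13)−F(5): 8 → I
N(13)−Y(24): -11≡15 → P
G(6)−O(14): -8≡18 → S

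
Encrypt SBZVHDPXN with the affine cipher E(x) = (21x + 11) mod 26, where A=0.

S(18): 21·18+11=389≡25 → Z
B(1): 21·1+11=32≡6 → G
Z(25): 21·25+11=536≡16 → Q
V(21): 21·21+11=452≡10 → K
H(7): 21·7+11=158≡2 → C
D(3): 21·3+11=74≡22 → W
P(15): 21·15+11=326≡14 → O
X(23): 21·23+11=494≡0 → A
N(13): 21·13+11=284≡24 → Y

ZGQKCWOAY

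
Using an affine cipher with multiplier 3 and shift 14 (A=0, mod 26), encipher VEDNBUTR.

V(21): 3·21+14=77≡25 → Z
E(4): 3·4+14=26≡0 → A
D(3): 3·3+14=23 → X
N(13): 3·13+14=53≡1 → B
B(1): 3·1+14=17 → R
U(20): 3·20+14=74≡22 → W
T(19): 3·19+14=71≡19 → T
R(17): 3·17+14=65≡13 → N

ZAXBRWTN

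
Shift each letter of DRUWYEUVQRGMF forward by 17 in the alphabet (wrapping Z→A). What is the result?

D(3): 3+17=20 → U
R(17): 17+17=34≡8 → I
U(20): 20+17=37≡11 → L
W(22): 22+17=39≡13 → N
Y(24): 24+17=41≡15 → P
E(4): 4+17=21 → V
U(20): 20+17=37≡11 → L
V(21): 21+17=38≡12 → M
Q(16): 16+17=33≡7 → H
R(17): 17+17=34≡8 → I
G(6): 6+17=23 → X
M(12): 12+17=29≡3 → D
F(5): 5+17=22 → W

UILNPVLMHIXDW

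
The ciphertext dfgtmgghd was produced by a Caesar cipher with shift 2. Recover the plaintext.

d(3): 3−2=1 → b
f(5): 5−2=3 → d
g(6): 6−2=4 → e
t(19): 19−2=17 → r
m(12): 12−2=10 → k
g(6): 6−2=4 → e
g(6): 6−2=4 → e
h(7): 7−2=5 → f
d(3): 3−2=1 → b

bderkeefb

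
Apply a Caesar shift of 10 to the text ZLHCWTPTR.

Z(25): 25+10=35≡9 → J
L(11): 11+10=21 → V
H(7): 7+10=17 → R
C(2): 2+10=12 → M
W(22): 22+10=32≡6 → G
T(19): 19+10=29≡3 → D
P(15): 15+10=25 → Z
T(19): 19+10=29≡3 → D
R(17): 17+10=27≡1 → B

JVRMGDZDB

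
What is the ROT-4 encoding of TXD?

T(19): 19+4=23 → X
X(23): 23+4=27≡1 → B
D(3): 3+4=7 → H

XBH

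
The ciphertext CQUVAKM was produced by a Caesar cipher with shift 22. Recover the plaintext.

GUYZEOQ

C(2): 2−22=-20≡6 → G
Q(16): 16−22=-6≡20 → U
U(20): 20−22=-2≡24 → Y
V(21): 21−22=-1≡25 → Z
A(0): 0−22=-22≡4 → E
K(10): 10−22=-12≡14 → O
M(12): 12−22=-10≡16 → Q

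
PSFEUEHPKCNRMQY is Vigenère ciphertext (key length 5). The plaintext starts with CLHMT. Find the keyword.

Subtract each crib letter from the matching ciphertext letter (mod 26):
P(15)−C(2)=13 → N
S(18)−L(11)=7 → H
F(5)−H(7)=-2≡24 → Y
E(4)−M(12)=-8≡18 → S
U(20)−T(19)=1 → B

NHYSB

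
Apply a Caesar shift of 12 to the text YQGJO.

Y(24): 24+12=36≡10 → K
Q(16): 16+12=28≡2 → C
G(6): 6+12=18 → S
J(9): 9+12=21 → V
O(14): 14+12=26≡0 → A

KCSVA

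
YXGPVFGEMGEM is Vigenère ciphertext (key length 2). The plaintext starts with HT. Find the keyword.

Subtract each crib letter from the matching ciphertext letter (mod 26):
Y(24)−H(7)=17 → R
X(23)−T(19)=4 → E

RE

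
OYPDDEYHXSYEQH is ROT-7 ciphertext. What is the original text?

O(14): 14−7=7 → H
Y(24): 24−7=17 → R
P(15): 15−7=8 → I
D(3): 3−7=-4≡22 → W
D(3): 3−7=-4≡22 → W
E(4): 4−7=-3≡23 → X
Y(24): 24−7=17 → R
H(7): 7−7=0 → A
X(23): 23−7=16 → Q
S(18): 18−7=11 → L
Y(24): 24−7=17 → R
E(4): 4−7=-3≡23 → X
Q(16): 16−7=9 → J
H(7): 7−7=0 → A

HRIWWXRAQLRXJA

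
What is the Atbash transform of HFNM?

H(7) → S(18)
F(5) → U(20)
N(13) → M(12)
M(12) → N(13)

SUMN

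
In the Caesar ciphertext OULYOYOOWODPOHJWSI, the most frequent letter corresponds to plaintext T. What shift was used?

21

The most frequent ciphertext letter is O (appears 6 times).
O is position 14; T is position 19.
Shift = -5≡21.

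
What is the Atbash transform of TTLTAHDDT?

T(19) → G(6)
T(19) → G(6)
L(11) → O(14)
T(19) → G(6)
A(0) → Z(25)
H(7) → S(18)
D(3) → W(22)
D(3) → W(22)
T(19) → G(6)

GGOGZSWWG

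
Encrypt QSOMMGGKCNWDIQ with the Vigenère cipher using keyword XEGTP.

NWUFBDKQVCTHOJ

Repeat the key across the message: XEGTPXEGTPXEGT
Q(16)+X(23): 39≡13 → N
S(18)+E(4): 22 → W
O(14)+G(6): 20 → U
M(12)+T(19): 31≡5 → F
M(12)+P(15): 27≡1 → B
G(6)+X(23): 29≡3 → D
G(6)+E(4): 10 → K
K(10)+G(6): 16 → Q
C(2)+T(19): 21 → V
N(13)+P(15): 28≡2 → C
W(22)+X(23): 45≡19 → T
D(3)+E(4): 7 → H
I(8)+G(6): 14 → O
Q(16)+T(19): 35≡9 → J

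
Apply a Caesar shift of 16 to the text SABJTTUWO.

IQRZJJKME

S(18): 18+16=34≡8 → I
A(0): 0+16=16 → Q
B(1): 1+16=17 → R
J(9): 9+16=25 → Z
T(19): 19+16=35≡9 → J
T(19): 19+16=35≡9 → J
U(20): 20+16=36≡10 → K
W(22): 22+16=38≡12 → M
O(14): 14+16=30≡4 → E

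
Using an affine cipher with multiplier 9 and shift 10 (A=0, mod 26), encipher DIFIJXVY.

LEDENJRS

D(3): 9·3+10=37≡11 → L
I(8): 9·8+10=82≡4 → E
F(5): 9·5+10=55≡3 → D
I(8): 9·8+10=82≡4 → E
J(9): 9·9+10=91≡13 → N
X(23): 9·23+10=217≡9 → J
V(21): 9·21+10=199≡17 → R
Y(24): 9·24+10=226≡18 → S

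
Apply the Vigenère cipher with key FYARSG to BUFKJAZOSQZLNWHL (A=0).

Repeat the key across the message: FYARSGFYARSGFYAR
B(1)+F(5): 6 → G
U(20)+Y(24): 44≡18 → S
F(5)+A(0): 5 → F
K(10)+R(17): 27≡1 → B
J(9)+S(18): 27≡1 → B
A(0)+G(6): 6 → G
Z(25)+F(5): 30≡4 → E
O(14)+Y(24): 38≡12 → M
S(18)+A(0): 18 → S
Q(16)+R(17): 33≡7 → H
Z(25)+S(18): 43≡17 → R
L(11)+G(6): 17 → R
N(13)+F(5): 18 → S
W(22)+Y(24): 46≡20 → U
H(7)+A(0): 7 → H
L(11)+R(17): 28≡2 → C

GSFBBGEMSHRRSUHC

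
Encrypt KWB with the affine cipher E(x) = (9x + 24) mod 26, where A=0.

KOH

K(10): 9·10+24=114≡10 → K
W(22): 9·22+24=222≡14 → O
B(1): 9·1+24=33≡7 → H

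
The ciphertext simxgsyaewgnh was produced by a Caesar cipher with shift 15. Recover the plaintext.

s(18): 18−15=3 → d
i(8): 8−15=-7≡19 → t
m(12): 12−15=-3≡23 → x
x(23): 23−15=8 → i
g(6): 6−15=-9≡17 → r
s(18): 18−15=3 → d
y(24): 24−15=9 → j
a(0): 0−15=-15≡11 → l
e(4): 4−15=-11≡15 → p
w(22): 22−15=7 → h
g(6): 6−15=-9≡17 → r
n(13): 13−15=-2≡24 → y
h(7): 7−15=-8≡18 → s

dtxirdjlphrys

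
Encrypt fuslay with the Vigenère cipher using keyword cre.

hlwnrc

Repeat the key across the message: crecre
f(5)+c(2): 7 → h
u(20)+r(17): 37≡11 → l
s(18)+e(4): 22 → w
l(11)+c(2): 13 → n
a(0)+r(17): 17 → r
y(24)+e(4): 28≡2 → c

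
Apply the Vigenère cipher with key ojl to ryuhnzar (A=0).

Repeat the key across the message: ojlojloj
r(17)+o(14): 31≡5 → f
y(24)+j(9): 33≡7 → h
u(20)+l(11): 31≡5 → f
h(7)+o(14): 21 → v
n(13)+j(9): 22 → w
z(25)+l(11): 36≡10 → k
a(0)+o(14): 14 → o
r(17)+j(9): 26≡0 → a

fhfvwkoa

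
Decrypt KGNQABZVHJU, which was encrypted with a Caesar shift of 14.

WSZCMNLHTVG

K(10): 10−14=-4≡22 → W
G(6): 6−14=-8≡18 → S
N(13): 13−14=-1≡25 → Z
Q(16): 16−14=2 → C
A(0): 0−14=-14≡12 → M
B(1): 1−14=-13≡13 → N
Z(25): 25−14=11 → L
V(21): 21−14=7 → H
H(7): 7−14=-7≡19 → T
J(9): 9−14=-5≡21 → V
U(20): 20−14=6 → G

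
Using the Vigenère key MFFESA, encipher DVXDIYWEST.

Repeat the key across the message: MFFESAMFFE
D(3)+M(12): 15 → P
V(21)+F(5): 26≡0 → A
X(23)+F(5): 28≡2 → C
D(3)+E(4): 7 → H
I(8)+S(18): 26≡0 → A
Y(24)+A(0): 24 → Y
W(22)+M(12): 34≡8 → I
E(4)+F(5): 9 → J
S(18)+F(5): 23 → X
T(19)+E(4): 23 → X

PACHAYIJXX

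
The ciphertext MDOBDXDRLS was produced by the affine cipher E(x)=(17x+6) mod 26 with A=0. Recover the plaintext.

IJCPJBJTLQ

The inverse of 17 mod 26 is 23, since 17·23=391≡1. Apply D(y)=23·(y−6) mod 26:
M(12): 23·(12−6)=138≡8 → I
D(3): 23·(3−6)=-69≡9 → J
O(14): 23·(14−6)=184≡2 → C
B(1): 23·(1−6)=-115≡15 → P
D(3): 23·(3−6)=-69≡9 → J
X(23): 23·(23−6)=391≡1 → B
D(3): 23·(3−6)=-69≡9 → J
R(17): 23·(17−6)=253≡19 → T
L(11): 23·(11−6)=115≡11 → L
S(18): 23·(18−6)=276≡16 → Q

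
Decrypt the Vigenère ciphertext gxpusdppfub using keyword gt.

aejbmkjwzbv

Repeat the key across the ciphertext: gtgtgtgtgtg
g(6)−g(6): 0 → a
x(23)−t(19): 4 → e
p(15)−g(6): 9 → j
u(20)−t(19): 1 → b
s(18)−g(6): 12 → m
d(3)−t(19): -16≡10 → k
p(15)−g(6): 9 → j
p(15)−t(19): -4≡22 → w
f(5)−g(6): -1≡25 → z
u(20)−t(19): 1 → b
b(1)−g(6): -5≡21 → v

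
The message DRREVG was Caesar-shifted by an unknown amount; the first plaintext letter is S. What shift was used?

From the crib: D(3)−S(18)=-15≡11, so the shift is 11.

11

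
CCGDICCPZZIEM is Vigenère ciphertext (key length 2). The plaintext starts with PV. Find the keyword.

NH

Subtract each crib letter from the matching ciphertext letter (mod 26):
C(2)−P(15)=-13≡13 → N
C(2)−V(21)=-19≡7 → H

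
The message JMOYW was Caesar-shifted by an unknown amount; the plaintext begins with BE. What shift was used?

8

From the crib: J(9)−B(1)=8, so the shift is 8.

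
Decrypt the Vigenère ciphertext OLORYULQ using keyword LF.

Repeat the key across the ciphertext: LFLFLFLF
O(14)−L(11): 3 → D
L(11)−F(5): 6 → G
O(14)−L(11): 3 → D
R(17)−F(5): 12 → M
Y(24)−L(11): 13 → N
U(20)−F(5): 15 → P
L(11)−L(11): 0 → A
Q(16)−F(5): 11 → L

DGDMNPAL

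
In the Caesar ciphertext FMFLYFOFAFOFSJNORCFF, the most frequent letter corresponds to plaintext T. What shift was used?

12

The most frequent ciphertext letter is F (appears 8 times).
F is position 5; T is position 19.
Shift = -14≡12.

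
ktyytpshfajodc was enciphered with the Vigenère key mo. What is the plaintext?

yfmkhbgttmxaro

Repeat the key across the ciphertext: momomomomomomo
k(10)−m(12): -2≡24 → y
t(19)−o(14): 5 → f
y(24)−m(12): 12 → m
y(24)−o(14): 10 → k
t(19)−m(12): 7 → h
p(15)−o(14): 1 → b
s(18)−m(12): 6 → g
h(7)−o(14): -7≡19 → t
f(5)−m(12): -7≡19 → t
a(0)−o(14): -14≡12 → m
j(9)−m(12): -3≡23 → x
o(14)−o(14): 0 → a
d(3)−m(12): -9≡17 → r
c(2)−o(14): -12≡14 → o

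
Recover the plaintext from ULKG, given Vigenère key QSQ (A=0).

ETUQ

Repeat the key across the ciphertext: QSQQ
U(20)−Q(16): 4 → E
L(11)−S(18): -7≡19 → T
K(10)−Q(16): -6≡20 → U
G(6)−Q(16): -10≡16 → Q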